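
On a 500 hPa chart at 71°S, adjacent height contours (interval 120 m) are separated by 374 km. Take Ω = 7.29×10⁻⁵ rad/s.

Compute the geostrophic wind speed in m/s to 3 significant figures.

Coriolis parameter at 71°S:
f = 2Ω sin φ = 2 × 7.29×10⁻⁵ × sin 71° = 1.38×10⁻⁴ s⁻¹
Height gradient: |∂Z/∂n| = 120 m / 374000 m = 3.21×10⁻⁴
On a pressure surface, geostrophic balance gives V_g = (g/f)|∂Z/∂n|:
V_g = 9.81 × 3.21×10⁻⁴ / 1.38×10⁻⁴ = 22.8 m/s

22.8 m/s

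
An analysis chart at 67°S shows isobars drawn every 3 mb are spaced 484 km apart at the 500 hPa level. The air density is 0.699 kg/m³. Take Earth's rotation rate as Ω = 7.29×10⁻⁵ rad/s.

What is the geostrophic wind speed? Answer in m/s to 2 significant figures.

Coriolis parameter at 67°S:
f = 2Ω sin φ = 2 × 7.29×10⁻⁵ × sin 67° = 1.34×10⁻⁴ s⁻¹
Pressure gradient: |∂P/∂n| = 300 Pa / 484000 m = 6.20×10⁻⁴ Pa/m
Geostrophic balance (pressure-gradient force = Coriolis force):
V_g = (1/(fρ)) |∂P/∂n| = 6.20×10⁻⁴ / (1.34×10⁻⁴ × 0.699) = 6.61 m/s

6.6 m/s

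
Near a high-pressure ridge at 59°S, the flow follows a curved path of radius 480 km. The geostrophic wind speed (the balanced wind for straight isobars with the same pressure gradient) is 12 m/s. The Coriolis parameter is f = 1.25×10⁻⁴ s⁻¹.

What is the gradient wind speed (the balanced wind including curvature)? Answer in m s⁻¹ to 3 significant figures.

16.6 m s⁻¹

Around a high, pressure-gradient force acts outward with centrifugal, so Coriolis balances both:
fV = (1/ρ)|∂P/∂n| + V²/R  →  V² − fR·V + fR·V_g = 0
With fR = 1.25×10⁻⁴ × 480×10³ m = 60.0 m/s:
V = [fR − √((fR)² − 4 fR V_g)]/2 = [60.0 − √(60.0² − 4×60.0×12)]/2 = 16.6 m/s
Supergeostrophic (V > V_g = 12 m/s), as expected around a high.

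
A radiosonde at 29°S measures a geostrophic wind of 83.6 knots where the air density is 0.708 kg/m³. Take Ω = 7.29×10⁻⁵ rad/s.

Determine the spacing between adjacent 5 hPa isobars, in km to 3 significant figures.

Coriolis parameter at 29°S:
f = 2Ω sin φ = 2 × 7.29×10⁻⁵ × sin 29° = 7.07×10⁻⁵ s⁻¹
Wind speed in SI: 83.6 knots = 43.0 m/s
Geostrophic balance rearranged: |∂P/∂n| = f ρ V_g
|∂P/∂n| = 7.07×10⁻⁵ × 0.708 × 43.0 = 2.15×10⁻³ Pa/m
Isobar spacing: Δn = ΔP/|∂P/∂n| = 500 Pa / 2.15×10⁻³ Pa/m = 232308 m ≈ 232 km

232 km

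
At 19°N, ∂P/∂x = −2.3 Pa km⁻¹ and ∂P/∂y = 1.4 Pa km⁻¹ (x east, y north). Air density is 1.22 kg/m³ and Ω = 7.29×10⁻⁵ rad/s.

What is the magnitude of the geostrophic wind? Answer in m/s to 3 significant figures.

46.5 m/s

Coriolis parameter at 19°N:
f = 2Ω sin φ = 2 × 7.29×10⁻⁵ × sin 19° = 4.75×10⁻⁵ s⁻¹
Component geostrophic relations (x east, y north):
u_g = −(1/(fρ)) ∂P/∂y,  v_g = (1/(fρ)) ∂P/∂x
u_g = −(1.4×10⁻³)/(4.75×10⁻⁵ × 1.22) = −24.2 m/s;  v_g = (−2.3×10⁻³)/(4.75×10⁻⁵ × 1.22) = −39.7 m/s
|V_g| = √(u_g² + v_g²) = 46.5 m/s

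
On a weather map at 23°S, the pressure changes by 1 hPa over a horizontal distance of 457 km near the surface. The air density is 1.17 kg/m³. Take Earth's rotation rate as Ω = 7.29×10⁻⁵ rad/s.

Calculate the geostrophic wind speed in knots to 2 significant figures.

6.4 knots

Coriolis parameter at 23°S:
f = 2Ω sin φ = 2 × 7.29×10⁻⁵ × sin 23° = 5.70×10⁻⁵ s⁻¹
Pressure gradient: |∂P/∂n| = 100 Pa / 457000 m = 2.19×10⁻⁴ Pa/m
Geostrophic balance (pressure-gradient force = Coriolis force):
V_g = (1/(fρ)) |∂P/∂n| = 2.19×10⁻⁴ / (5.70×10⁻⁵ × 1.17) = 3.28 m/s
Converting: 3.28 m/s × 1.944 = 6.4 knots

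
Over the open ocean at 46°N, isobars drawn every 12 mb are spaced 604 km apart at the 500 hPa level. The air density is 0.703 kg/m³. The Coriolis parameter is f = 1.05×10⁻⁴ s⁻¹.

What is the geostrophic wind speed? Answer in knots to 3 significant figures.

Pressure gradient: |∂P/∂n| = 1200 Pa / 604000 m = 1.99×10⁻³ Pa/m
Geostrophic balance (pressure-gradient force = Coriolis force):
V_g = (1/(fρ)) |∂P/∂n| = 1.99×10⁻³ / (1.05×10⁻⁴ × 0.703) = 26.9 m/s
Converting: 26.9 m/s × 1.944 = 52.3 knots

52.3 knots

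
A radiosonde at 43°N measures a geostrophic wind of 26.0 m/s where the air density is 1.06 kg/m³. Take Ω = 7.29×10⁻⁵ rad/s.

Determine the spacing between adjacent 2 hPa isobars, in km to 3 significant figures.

Coriolis parameter at 43°N:
f = 2Ω sin φ = 2 × 7.29×10⁻⁵ × sin 43° = 9.94×10⁻⁵ s⁻¹
Geostrophic balance rearranged: |∂P/∂n| = f ρ V_g
|∂P/∂n| = 9.94×10⁻⁵ × 1.06 × 26.0 = 2.74×10⁻³ Pa/m
Isobar spacing: Δn = ΔP/|∂P/∂n| = 200 Pa / 2.74×10⁻³ Pa/m = 72981 m ≈ 73.0 km

73.0 km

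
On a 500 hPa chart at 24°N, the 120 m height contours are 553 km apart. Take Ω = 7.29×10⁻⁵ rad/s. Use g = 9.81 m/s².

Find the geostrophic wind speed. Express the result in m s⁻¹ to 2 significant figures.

36 m s⁻¹

Coriolis parameter at 24°N:
f = 2Ω sin φ = 2 × 7.29×10⁻⁵ × sin 24° = 5.93×10⁻⁵ s⁻¹
Height gradient: |∂Z/∂n| = 120 m / 553000 m = 2.17×10⁻⁴
On a pressure surface, geostrophic balance gives V_g = (g/f)|∂Z/∂n|:
V_g = 9.81 × 2.17×10⁻⁴ / 5.93×10⁻⁵ = 35.9 m/s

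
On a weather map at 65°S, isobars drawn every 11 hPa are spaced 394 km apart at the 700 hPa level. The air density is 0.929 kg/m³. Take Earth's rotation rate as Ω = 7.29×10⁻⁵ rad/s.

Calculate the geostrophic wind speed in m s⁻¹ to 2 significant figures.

23 m s⁻¹

Coriolis parameter at 65°S:
f = 2Ω sin φ = 2 × 7.29×10⁻⁵ × sin 65° = 1.32×10⁻⁴ s⁻¹
Pressure gradient: |∂P/∂n| = 1100 Pa / 394000 m = 2.79×10⁻³ Pa/m
Geostrophic balance (pressure-gradient force = Coriolis force):
V_g = (1/(fρ)) |∂P/∂n| = 2.79×10⁻³ / (1.32×10⁻⁴ × 0.929) = 22.7 m/s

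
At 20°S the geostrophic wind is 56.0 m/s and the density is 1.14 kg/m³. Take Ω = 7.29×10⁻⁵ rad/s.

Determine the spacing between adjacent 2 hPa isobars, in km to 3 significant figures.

Coriolis parameter at 20°S:
f = 2Ω sin φ = 2 × 7.29×10⁻⁵ × sin 20° = 4.99×10⁻⁵ s⁻¹
Geostrophic balance rearranged: |∂P/∂n| = f ρ V_g
|∂P/∂n| = 4.99×10⁻⁵ × 1.14 × 56.0 = 3.18×10⁻³ Pa/m
Isobar spacing: Δn = ΔP/|∂P/∂n| = 200 Pa / 3.18×10⁻³ Pa/m = 62824 m ≈ 62.8 km

62.8 km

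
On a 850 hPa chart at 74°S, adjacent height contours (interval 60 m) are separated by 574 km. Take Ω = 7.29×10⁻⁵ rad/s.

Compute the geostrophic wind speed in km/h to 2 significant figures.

26 km/h

Coriolis parameter at 74°S:
f = 2Ω sin φ = 2 × 7.29×10⁻⁵ × sin 74° = 1.40×10⁻⁴ s⁻¹
Height gradient: |∂Z/∂n| = 60 m / 574000 m = 1.05×10⁻⁴
On a pressure surface, geostrophic balance gives V_g = (g/f)|∂Z/∂n|:
V_g = 9.81 × 1.05×10⁻⁴ / 1.40×10⁻⁴ = 7.32 m/s
Converting: 7.32 m/s × 3.6 = 26 km/h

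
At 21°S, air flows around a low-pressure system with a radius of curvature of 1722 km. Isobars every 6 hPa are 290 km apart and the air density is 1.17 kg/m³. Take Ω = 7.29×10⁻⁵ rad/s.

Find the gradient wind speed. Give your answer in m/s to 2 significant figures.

26 m/s

Coriolis parameter at 21°S:
f = 2Ω sin φ = 2 × 7.29×10⁻⁵ × sin 21° = 5.23×10⁻⁵ s⁻¹
Pressure gradient: |∂P/∂n| = 600 Pa / 290000 m = 2.07×10⁻³ Pa/m
Geostrophic speed: V_g = |∂P/∂n|/(fρ) = 2.07×10⁻³/(5.23×10⁻⁵ × 1.17) = 33.8 m/s
Around a low, centrifugal force acts outward with Coriolis, so pressure-gradient force balances both:
(1/ρ)|∂P/∂n| = fV + V²/R  →  V² + fR·V − fR·V_g = 0
With fR = 5.23×10⁻⁵ × 1722×10³ m = 90.0 m/s:
V = [−fR + √((fR)² + 4 fR V_g)]/2 = [−90.0 + √(90.0² + 4×90.0×33.8)]/2 = 26.2 m/s
Subgeostrophic (V < V_g = 33.8 m/s), as expected around a low.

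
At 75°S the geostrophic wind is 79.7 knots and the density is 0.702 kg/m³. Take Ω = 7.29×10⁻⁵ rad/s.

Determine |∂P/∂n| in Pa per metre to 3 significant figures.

4.05×10⁻³ Pa/m

Coriolis parameter at 75°S:
f = 2Ω sin φ = 2 × 7.29×10⁻⁵ × sin 75° = 1.41×10⁻⁴ s⁻¹
Wind speed in SI: 79.7 knots = 41.0 m/s
Geostrophic balance rearranged: |∂P/∂n| = f ρ V_g
|∂P/∂n| = 1.41×10⁻⁴ × 0.702 × 41.0 = 4.05×10⁻³ Pa/m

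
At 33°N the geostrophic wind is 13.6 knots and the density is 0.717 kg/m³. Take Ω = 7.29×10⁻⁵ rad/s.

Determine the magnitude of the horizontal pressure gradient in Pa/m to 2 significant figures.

4.0×10⁻⁴ Pa/m

Coriolis parameter at 33°N:
f = 2Ω sin φ = 2 × 7.29×10⁻⁵ × sin 33° = 7.94×10⁻⁵ s⁻¹
Wind speed in SI: 13.6 knots = 7.00 m/s
Geostrophic balance rearranged: |∂P/∂n| = f ρ V_g
|∂P/∂n| = 7.94×10⁻⁵ × 0.717 × 7.00 = 3.98×10⁻⁴ Pa/m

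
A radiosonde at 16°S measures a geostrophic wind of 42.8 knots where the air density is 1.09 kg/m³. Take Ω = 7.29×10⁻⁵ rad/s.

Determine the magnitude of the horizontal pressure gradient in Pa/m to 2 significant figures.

Coriolis parameter at 16°S:
f = 2Ω sin φ = 2 × 7.29×10⁻⁵ × sin 16° = 4.02×10⁻⁵ s⁻¹
Wind speed in SI: 42.8 knots = 22.0 m/s
Geostrophic balance rearranged: |∂P/∂n| = f ρ V_g
|∂P/∂n| = 4.02×10⁻⁵ × 1.09 × 22.0 = 9.65×10⁻⁴ Pa/m

9.6×10⁻⁴ Pa/m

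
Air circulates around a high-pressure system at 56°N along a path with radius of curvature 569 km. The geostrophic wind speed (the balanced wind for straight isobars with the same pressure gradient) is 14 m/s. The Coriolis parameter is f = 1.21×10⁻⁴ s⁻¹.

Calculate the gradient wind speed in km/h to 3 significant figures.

Around a high, pressure-gradient force acts outward with centrifugal, so Coriolis balances both:
fV = (1/ρ)|∂P/∂n| + V²/R  →  V² − fR·V + fR·V_g = 0
With fR = 1.21×10⁻⁴ × 569×10³ m = 68.8 m/s:
V = [fR − √((fR)² − 4 fR V_g)]/2 = [68.8 − √(68.8² − 4×68.8×14)]/2 = 19.6 m/s
Supergeostrophic (V > V_g = 14 m/s), as expected around a high.
Converting: 19.6 m/s × 3.6 = 70.4 km/h

70.4 km/h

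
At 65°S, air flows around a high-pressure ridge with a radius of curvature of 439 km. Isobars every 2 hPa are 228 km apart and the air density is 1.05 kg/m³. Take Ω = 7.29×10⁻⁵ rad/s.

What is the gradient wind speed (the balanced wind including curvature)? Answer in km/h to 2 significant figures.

26 km/h

Coriolis parameter at 65°S:
f = 2Ω sin φ = 2 × 7.29×10⁻⁵ × sin 65° = 1.32×10⁻⁴ s⁻¹
Pressure gradient: |∂P/∂n| = 200 Pa / 228000 m = 8.77×10⁻⁴ Pa/m
Geostrophic speed: V_g = |∂P/∂n|/(fρ) = 8.77×10⁻⁴/(1.32×10⁻⁴ × 1.05) = 6.32 m/s
Around a high, pressure-gradient force acts outward with centrifugal, so Coriolis balances both:
fV = (1/ρ)|∂P/∂n| + V²/R  →  V² − fR·V + fR·V_g = 0
With fR = 1.32×10⁻⁴ × 439×10³ m = 58.0 m/s:
V = [fR − √((fR)² − 4 fR V_g)]/2 = [58.0 − √(58.0² − 4×58.0×6.32)]/2 = 7.22 m/s
Supergeostrophic (V > V_g = 6.32 m/s), as expected around a high.
Converting: 7.22 m/s × 3.6 = 26 km/h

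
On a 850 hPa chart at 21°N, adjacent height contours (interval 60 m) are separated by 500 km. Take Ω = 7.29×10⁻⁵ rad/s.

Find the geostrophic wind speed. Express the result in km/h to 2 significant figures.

81 km/h

Coriolis parameter at 21°N:
f = 2Ω sin φ = 2 × 7.29×10⁻⁵ × sin 21° = 5.23×10⁻⁵ s⁻¹
Height gradient: |∂Z/∂n| = 60 m / 500000 m = 1.20×10⁻⁴
On a pressure surface, geostrophic balance gives V_g = (g/f)|∂Z/∂n|:
V_g = 9.81 × 1.20×10⁻⁴ / 5.23×10⁻⁵ = 22.5 m/s
Converting: 22.5 m/s × 3.6 = 81 km/h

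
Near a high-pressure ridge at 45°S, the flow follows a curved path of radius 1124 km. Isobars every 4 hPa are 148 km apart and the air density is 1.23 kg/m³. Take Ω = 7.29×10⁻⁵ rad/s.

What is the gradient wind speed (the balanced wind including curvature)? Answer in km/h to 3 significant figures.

Coriolis parameter at 45°S:
f = 2Ω sin φ = 2 × 7.29×10⁻⁵ × sin 45° = 1.03×10⁻⁴ s⁻¹
Pressure gradient: |∂P/∂n| = 400 Pa / 148000 m = 2.70×10⁻³ Pa/m
Geostrophic speed: V_g = |∂P/∂n|/(fρ) = 2.70×10⁻³/(1.03×10⁻⁴ × 1.23) = 21.3 m/s
Around a high, pressure-gradient force acts outward with centrifugal, so Coriolis balances both:
fV = (1/ρ)|∂P/∂n| + V²/R  →  V² − fR·V + fR·V_g = 0
With fR = 1.03×10⁻⁴ × 1124×10³ m = 116 m/s:
V = [fR − √((fR)² − 4 fR V_g)]/2 = [116 − √(116² − 4×116×21.3)]/2 = 28.2 m/s
Supergeostrophic (V > V_g = 21.3 m/s), as expected around a high.
Converting: 28.2 m/s × 3.6 = 101 km/h

101 km/h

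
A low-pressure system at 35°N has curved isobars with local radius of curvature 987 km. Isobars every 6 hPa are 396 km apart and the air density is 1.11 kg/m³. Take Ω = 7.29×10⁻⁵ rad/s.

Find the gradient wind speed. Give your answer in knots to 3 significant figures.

27.1 knots

Coriolis parameter at 35°N:
f = 2Ω sin φ = 2 × 7.29×10⁻⁵ × sin 35° = 8.36×10⁻⁵ s⁻¹
Pressure gradient: |∂P/∂n| = 600 Pa / 396000 m = 1.52×10⁻³ Pa/m
Geostrophic speed: V_g = |∂P/∂n|/(fρ) = 1.52×10⁻³/(8.36×10⁻⁵ × 1.11) = 16.3 m/s
Around a low, centrifugal force acts outward with Coriolis, so pressure-gradient force balances both:
(1/ρ)|∂P/∂n| = fV + V²/R  →  V² + fR·V − fR·V_g = 0
With fR = 8.36×10⁻⁵ × 987×10³ m = 82.5 m/s:
V = [−fR + √((fR)² + 4 fR V_g)]/2 = [−82.5 + √(82.5² + 4×82.5×16.3)]/2 = 14 m/s
Subgeostrophic (V < V_g = 16.3 m/s), as expected around a low.
Converting: 14 m/s × 1.944 = 27.1 knots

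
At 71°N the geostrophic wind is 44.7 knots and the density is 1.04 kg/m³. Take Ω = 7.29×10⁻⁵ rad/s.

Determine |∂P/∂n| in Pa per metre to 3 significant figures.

Coriolis parameter at 71°N:
f = 2Ω sin φ = 2 × 7.29×10⁻⁵ × sin 71° = 1.38×10⁻⁴ s⁻¹
Wind speed in SI: 44.7 knots = 23.0 m/s
Geostrophic balance rearranged: |∂P/∂n| = f ρ V_g
|∂P/∂n| = 1.38×10⁻⁴ × 1.04 × 23.0 = 3.30×10⁻³ Pa/m

3.30×10⁻³ Pa/m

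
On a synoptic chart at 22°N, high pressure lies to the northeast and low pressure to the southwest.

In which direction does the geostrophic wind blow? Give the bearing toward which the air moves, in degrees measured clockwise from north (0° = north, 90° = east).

315°

The pressure-gradient force points toward the southwest (bearing 225°).
Geostrophic balance: in the Northern Hemisphere the Coriolis force deflects motion to the right, so the geostrophic wind blows 90° to the right of the pressure-gradient force (low pressure on the left).
Rotating 225° by 90° clockwise gives 315° — the wind blows toward the northwest.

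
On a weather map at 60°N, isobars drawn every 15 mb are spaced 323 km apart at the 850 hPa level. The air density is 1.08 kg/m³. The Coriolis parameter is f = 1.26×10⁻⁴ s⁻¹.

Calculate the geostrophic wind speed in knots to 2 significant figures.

66 knots

Pressure gradient: |∂P/∂n| = 1500 Pa / 323000 m = 4.64×10⁻³ Pa/m
Geostrophic balance (pressure-gradient force = Coriolis force):
V_g = (1/(fρ)) |∂P/∂n| = 4.64×10⁻³ / (1.26×10⁻⁴ × 1.08) = 34.1 m/s
Converting: 34.1 m/s × 1.944 = 66 knots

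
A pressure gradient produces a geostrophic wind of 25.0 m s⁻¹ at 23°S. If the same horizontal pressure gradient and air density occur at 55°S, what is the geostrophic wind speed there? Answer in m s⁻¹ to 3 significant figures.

11.9 m s⁻¹

With the same pressure gradient and density, V_g ∝ 1/f ∝ 1/sin φ.
V₂ = V₁ · sin φ₁ / sin φ₂ = 25.0 × sin 23° / sin 55°
V₂ = 25.0 × 0.3907/0.8192 = 11.9 m s⁻¹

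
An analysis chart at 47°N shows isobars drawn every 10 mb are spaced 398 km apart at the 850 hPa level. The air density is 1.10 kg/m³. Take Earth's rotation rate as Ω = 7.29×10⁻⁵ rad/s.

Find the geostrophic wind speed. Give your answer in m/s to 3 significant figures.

21.4 m/s

Coriolis parameter at 47°N:
f = 2Ω sin φ = 2 × 7.29×10⁻⁵ × sin 47° = 1.07×10⁻⁴ s⁻¹
Pressure gradient: |∂P/∂n| = 1000 Pa / 398000 m = 2.51×10⁻³ Pa/m
Geostrophic balance (pressure-gradient force = Coriolis force):
V_g = (1/(fρ)) |∂P/∂n| = 2.51×10⁻³ / (1.07×10⁻⁴ × 1.10) = 21.4 m/s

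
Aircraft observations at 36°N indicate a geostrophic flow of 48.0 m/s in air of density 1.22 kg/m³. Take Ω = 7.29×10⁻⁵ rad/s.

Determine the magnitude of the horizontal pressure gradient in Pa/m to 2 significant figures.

5.0×10⁻³ Pa/m

Coriolis parameter at 36°N:
f = 2Ω sin φ = 2 × 7.29×10⁻⁵ × sin 36° = 8.57×10⁻⁵ s⁻¹
Geostrophic balance rearranged: |∂P/∂n| = f ρ V_g
|∂P/∂n| = 8.57×10⁻⁵ × 1.22 × 48.0 = 5.02×10⁻³ Pa/m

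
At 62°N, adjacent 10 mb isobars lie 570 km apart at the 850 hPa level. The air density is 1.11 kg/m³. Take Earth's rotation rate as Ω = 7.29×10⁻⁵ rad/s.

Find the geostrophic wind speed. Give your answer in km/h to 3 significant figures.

Coriolis parameter at 62°N:
f = 2Ω sin φ = 2 × 7.29×10⁻⁵ × sin 62° = 1.29×10⁻⁴ s⁻¹
Pressure gradient: |∂P/∂n| = 1000 Pa / 570000 m = 1.75×10⁻³ Pa/m
Geostrophic balance (pressure-gradient force = Coriolis force):
V_g = (1/(fρ)) |∂P/∂n| = 1.75×10⁻³ / (1.29×10⁻⁴ × 1.11) = 12.3 m/s
Converting: 12.3 m/s × 3.6 = 44.2 km/h

44.2 km/h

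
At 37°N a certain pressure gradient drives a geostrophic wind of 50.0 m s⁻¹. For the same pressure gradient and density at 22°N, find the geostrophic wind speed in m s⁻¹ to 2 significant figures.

With the same pressure gradient and density, V_g ∝ 1/f ∝ 1/sin φ.
V₂ = V₁ · sin φ₁ / sin φ₂ = 50.0 × sin 37° / sin 22°
V₂ = 50.0 × 0.6018/0.3746 = 80 m s⁻¹

80 m s⁻¹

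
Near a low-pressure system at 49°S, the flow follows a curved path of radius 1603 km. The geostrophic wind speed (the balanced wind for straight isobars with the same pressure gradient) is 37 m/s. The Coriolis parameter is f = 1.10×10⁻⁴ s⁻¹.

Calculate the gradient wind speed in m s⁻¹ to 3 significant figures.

Around a low, centrifugal force acts outward with Coriolis, so pressure-gradient force balances both:
(1/ρ)|∂P/∂n| = fV + V²/R  →  V² + fR·V − fR·V_g = 0
With fR = 1.10×10⁻⁴ × 1603×10³ m = 176 m/s:
V = [−fR + √((fR)² + 4 fR V_g)]/2 = [−176 + √(176² + 4×176×37)]/2 = 31.4 m/s
Subgeostrophic (V < V_g = 37 m/s), as expected around a low.

31.4 m s⁻¹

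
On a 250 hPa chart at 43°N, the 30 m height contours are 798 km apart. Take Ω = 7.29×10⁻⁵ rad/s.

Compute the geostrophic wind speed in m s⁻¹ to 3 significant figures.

Coriolis parameter at 43°N:
f = 2Ω sin φ = 2 × 7.29×10⁻⁵ × sin 43° = 9.94×10⁻⁵ s⁻¹
Height gradient: |∂Z/∂n| = 30 m / 798000 m = 3.76×10⁻⁵
On a pressure surface, geostrophic balance gives V_g = (g/f)|∂Z/∂n|:
V_g = 9.81 × 3.76×10⁻⁵ / 9.94×10⁻⁵ = 3.71 m/s

3.71 m s⁻¹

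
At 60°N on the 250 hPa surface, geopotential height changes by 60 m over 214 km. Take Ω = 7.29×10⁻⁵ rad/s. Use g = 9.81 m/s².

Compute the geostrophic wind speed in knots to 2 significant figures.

Coriolis parameter at 60°N:
f = 2Ω sin φ = 2 × 7.29×10⁻⁵ × sin 60° = 1.26×10⁻⁴ s⁻¹
Height gradient: |∂Z/∂n| = 60 m / 214000 m = 2.80×10⁻⁴
On a pressure surface, geostrophic balance gives V_g = (g/f)|∂Z/∂n|:
V_g = 9.81 × 2.80×10⁻⁴ / 1.26×10⁻⁴ = 21.8 m/s
Converting: 21.8 m/s × 1.944 = 42 knots

42 knots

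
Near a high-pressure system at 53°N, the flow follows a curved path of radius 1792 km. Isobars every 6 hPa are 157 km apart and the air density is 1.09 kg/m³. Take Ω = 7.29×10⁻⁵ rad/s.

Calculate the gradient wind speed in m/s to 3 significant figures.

Coriolis parameter at 53°N:
f = 2Ω sin φ = 2 × 7.29×10⁻⁵ × sin 53° = 1.16×10⁻⁴ s⁻¹
Pressure gradient: |∂P/∂n| = 600 Pa / 157000 m = 3.82×10⁻³ Pa/m
Geostrophic speed: V_g = |∂P/∂n|/(fρ) = 3.82×10⁻³/(1.16×10⁻⁴ × 1.09) = 30.1 m/s
Around a high, pressure-gradient force acts outward with centrifugal, so Coriolis balances both:
fV = (1/ρ)|∂P/∂n| + V²/R  →  V² − fR·V + fR·V_g = 0
With fR = 1.16×10⁻⁴ × 1792×10³ m = 209 m/s:
V = [fR − √((fR)² − 4 fR V_g)]/2 = [209 − √(209² − 4×209×30.1)]/2 = 36.5 m/s
Supergeostrophic (V > V_g = 30.1 m/s), as expected around a high.

36.5 m/s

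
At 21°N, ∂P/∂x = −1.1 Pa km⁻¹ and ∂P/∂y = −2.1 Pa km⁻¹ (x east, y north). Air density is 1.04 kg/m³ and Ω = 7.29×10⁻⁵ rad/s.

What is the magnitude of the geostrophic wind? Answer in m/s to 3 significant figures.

43.6 m/s

Coriolis parameter at 21°N:
f = 2Ω sin φ = 2 × 7.29×10⁻⁵ × sin 21° = 5.23×10⁻⁵ s⁻¹
Component geostrophic relations (x east, y north):
u_g = −(1/(fρ)) ∂P/∂y,  v_g = (1/(fρ)) ∂P/∂x
u_g = −(−2.1×10⁻³)/(5.23×10⁻⁵ × 1.04) = 38.6 m/s;  v_g = (−1.1×10⁻³)/(5.23×10⁻⁵ × 1.04) = −20.2 m/s
|V_g| = √(u_g² + v_g²) = 43.6 m/s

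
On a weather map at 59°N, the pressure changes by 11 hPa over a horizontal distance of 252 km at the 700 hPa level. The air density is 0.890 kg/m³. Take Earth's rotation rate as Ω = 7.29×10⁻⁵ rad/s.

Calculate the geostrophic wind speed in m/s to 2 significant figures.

39 m/s

Coriolis parameter at 59°N:
f = 2Ω sin φ = 2 × 7.29×10⁻⁵ × sin 59° = 1.25×10⁻⁴ s⁻¹
Pressure gradient: |∂P/∂n| = 1100 Pa / 252000 m = 4.37×10⁻³ Pa/m
Geostrophic balance (pressure-gradient force = Coriolis force):
V_g = (1/(fρ)) |∂P/∂n| = 4.37×10⁻³ / (1.25×10⁻⁴ × 0.890) = 39.2 m/s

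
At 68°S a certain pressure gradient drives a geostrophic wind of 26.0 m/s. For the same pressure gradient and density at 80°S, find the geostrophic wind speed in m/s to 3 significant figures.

With the same pressure gradient and density, V_g ∝ 1/f ∝ 1/sin φ.
V₂ = V₁ · sin φ₁ / sin φ₂ = 26.0 × sin 68° / sin 80°
V₂ = 26.0 × 0.9272/0.9848 = 24.5 m/s

24.5 m/s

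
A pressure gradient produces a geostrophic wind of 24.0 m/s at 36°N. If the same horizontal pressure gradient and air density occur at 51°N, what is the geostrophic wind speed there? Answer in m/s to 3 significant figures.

18.2 m/s

With the same pressure gradient and density, V_g ∝ 1/f ∝ 1/sin φ.
V₂ = V₁ · sin φ₁ / sin φ₂ = 24.0 × sin 36° / sin 51°
V₂ = 24.0 × 0.5878/0.7771 = 18.2 m/s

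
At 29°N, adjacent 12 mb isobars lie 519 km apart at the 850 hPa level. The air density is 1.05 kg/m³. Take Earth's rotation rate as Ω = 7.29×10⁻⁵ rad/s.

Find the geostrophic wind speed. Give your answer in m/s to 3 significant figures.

31.2 m/s

Coriolis parameter at 29°N:
f = 2Ω sin φ = 2 × 7.29×10⁻⁵ × sin 29° = 7.07×10⁻⁵ s⁻¹
Pressure gradient: |∂P/∂n| = 1200 Pa / 519000 m = 2.31×10⁻³ Pa/m
Geostrophic balance (pressure-gradient force = Coriolis force):
V_g = (1/(fρ)) |∂P/∂n| = 2.31×10⁻³ / (7.07×10⁻⁵ × 1.05) = 31.2 m/s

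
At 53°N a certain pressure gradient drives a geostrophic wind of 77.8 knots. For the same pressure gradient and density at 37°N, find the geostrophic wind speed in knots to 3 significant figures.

With the same pressure gradient and density, V_g ∝ 1/f ∝ 1/sin φ.
V₂ = V₁ · sin φ₁ / sin φ₂ = 77.8 × sin 53° / sin 37°
V₂ = 77.8 × 0.7986/0.6018 = 103 knots

103 knots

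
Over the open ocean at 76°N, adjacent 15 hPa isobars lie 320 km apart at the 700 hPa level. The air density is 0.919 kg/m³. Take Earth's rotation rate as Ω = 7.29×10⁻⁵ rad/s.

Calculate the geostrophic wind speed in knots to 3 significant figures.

70.1 knots

Coriolis parameter at 76°N:
f = 2Ω sin φ = 2 × 7.29×10⁻⁵ × sin 76° = 1.41×10⁻⁴ s⁻¹
Pressure gradient: |∂P/∂n| = 1500 Pa / 320000 m = 4.69×10⁻³ Pa/m
Geostrophic balance (pressure-gradient force = Coriolis force):
V_g = (1/(fρ)) |∂P/∂n| = 4.69×10⁻³ / (1.41×10⁻⁴ × 0.919) = 36.1 m/s
Converting: 36.1 m/s × 1.944 = 70.1 knots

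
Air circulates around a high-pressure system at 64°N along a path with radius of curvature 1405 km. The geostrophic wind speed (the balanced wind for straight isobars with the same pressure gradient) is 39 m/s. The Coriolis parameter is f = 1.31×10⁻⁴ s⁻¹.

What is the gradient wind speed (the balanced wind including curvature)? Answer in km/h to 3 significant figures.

202 km/h

Around a high, pressure-gradient force acts outward with centrifugal, so Coriolis balances both:
fV = (1/ρ)|∂P/∂n| + V²/R  →  V² − fR·V + fR·V_g = 0
With fR = 1.31×10⁻⁴ × 1405×10³ m = 184 m/s:
V = [fR − √((fR)² − 4 fR V_g)]/2 = [184 − √(184² − 4×184×39)]/2 = 56.1 m/s
Supergeostrophic (V > V_g = 39 m/s), as expected around a high.
Converting: 56.1 m/s × 3.6 = 202 km/h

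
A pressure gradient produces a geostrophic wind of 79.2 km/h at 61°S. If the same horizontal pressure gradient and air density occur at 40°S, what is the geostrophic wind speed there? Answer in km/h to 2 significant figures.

110 km/h

With the same pressure gradient and density, V_g ∝ 1/f ∝ 1/sin φ.
V₂ = V₁ · sin φ₁ / sin φ₂ = 79.2 × sin 61° / sin 40°
V₂ = 79.2 × 0.8746/0.6428 = 110 km/h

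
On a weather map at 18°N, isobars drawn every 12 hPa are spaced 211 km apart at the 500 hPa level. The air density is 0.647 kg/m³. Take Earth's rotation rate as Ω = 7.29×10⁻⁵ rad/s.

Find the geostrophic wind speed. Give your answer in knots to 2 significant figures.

Coriolis parameter at 18°N:
f = 2Ω sin φ = 2 × 7.29×10⁻⁵ × sin 18° = 4.51×10⁻⁵ s⁻¹
Pressure gradient: |∂P/∂n| = 1200 Pa / 211000 m = 5.69×10⁻³ Pa/m
Geostrophic balance (pressure-gradient force = Coriolis force):
V_g = (1/(fρ)) |∂P/∂n| = 5.69×10⁻³ / (4.51×10⁻⁵ × 0.647) = 195 m/s
Converting: 195 m/s × 1.944 = 380 knots

380 knots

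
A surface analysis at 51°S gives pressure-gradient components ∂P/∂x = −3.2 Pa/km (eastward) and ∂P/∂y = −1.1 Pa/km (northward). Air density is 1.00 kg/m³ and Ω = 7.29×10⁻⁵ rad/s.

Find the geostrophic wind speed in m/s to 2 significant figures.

30 m/s

Coriolis parameter at 51°S:
f = 2Ω sin φ = 2 × 7.29×10⁻⁵ × sin 51° = 1.13×10⁻⁴ s⁻¹
In the Southern Hemisphere f is negative: f = −1.13×10⁻⁴ s⁻¹.
Component geostrophic relations (x east, y north):
u_g = −(1/(fρ)) ∂P/∂y,  v_g = (1/(fρ)) ∂P/∂x
u_g = −(−1.1×10⁻³)/(−1.13×10⁻⁴ × 1.00) = −9.71 m/s;  v_g = (−3.2×10⁻³)/(−1.13×10⁻⁴ × 1.00) = 28.2 m/s
|V_g| = √(u_g² + v_g²) = 29.9 m/s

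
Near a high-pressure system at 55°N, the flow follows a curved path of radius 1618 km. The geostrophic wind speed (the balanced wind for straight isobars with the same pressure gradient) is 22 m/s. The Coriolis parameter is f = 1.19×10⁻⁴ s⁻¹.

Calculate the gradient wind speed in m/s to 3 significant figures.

Around a high, pressure-gradient force acts outward with centrifugal, so Coriolis balances both:
fV = (1/ρ)|∂P/∂n| + V²/R  →  V² − fR·V + fR·V_g = 0
With fR = 1.19×10⁻⁴ × 1618×10³ m = 193 m/s:
V = [fR − √((fR)² − 4 fR V_g)]/2 = [193 − √(193² − 4×193×22)]/2 = 25.3 m/s
Supergeostrophic (V > V_g = 22 m/s), as expected around a high.

25.3 m/s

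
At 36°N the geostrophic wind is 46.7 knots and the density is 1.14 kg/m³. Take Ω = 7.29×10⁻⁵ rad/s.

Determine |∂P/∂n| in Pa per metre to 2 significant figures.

Coriolis parameter at 36°N:
f = 2Ω sin φ = 2 × 7.29×10⁻⁵ × sin 36° = 8.57×10⁻⁵ s⁻¹
Wind speed in SI: 46.7 knots = 24.0 m/s
Geostrophic balance rearranged: |∂P/∂n| = f ρ V_g
|∂P/∂n| = 8.57×10⁻⁵ × 1.14 × 24.0 = 2.35×10⁻³ Pa/m

2.3×10⁻³ Pa/m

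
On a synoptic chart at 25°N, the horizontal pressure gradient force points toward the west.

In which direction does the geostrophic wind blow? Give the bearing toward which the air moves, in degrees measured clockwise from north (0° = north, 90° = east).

000°

The pressure-gradient force points toward the west (bearing 270°).
Geostrophic balance: in the Northern Hemisphere the Coriolis force deflects motion to the right, so the geostrophic wind blows 90° to the right of the pressure-gradient force (low pressure on the left).
Rotating 270° by 90° clockwise gives 000° — the wind blows toward the north.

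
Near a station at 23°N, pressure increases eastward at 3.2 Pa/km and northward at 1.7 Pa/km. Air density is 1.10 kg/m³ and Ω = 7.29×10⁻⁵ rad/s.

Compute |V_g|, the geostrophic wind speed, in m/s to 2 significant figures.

58 m/s

Coriolis parameter at 23°N:
f = 2Ω sin φ = 2 × 7.29×10⁻⁵ × sin 23° = 5.70×10⁻⁵ s⁻¹
Component geostrophic relations (x east, y north):
u_g = −(1/(fρ)) ∂P/∂y,  v_g = (1/(fρ)) ∂P/∂x
u_g = −(1.7×10⁻³)/(5.70×10⁻⁵ × 1.10) = −27.1 m/s;  v_g = (3.2×10⁻³)/(5.70×10⁻⁵ × 1.10) = 51.1 m/s
|V_g| = √(u_g² + v_g²) = 57.8 m/s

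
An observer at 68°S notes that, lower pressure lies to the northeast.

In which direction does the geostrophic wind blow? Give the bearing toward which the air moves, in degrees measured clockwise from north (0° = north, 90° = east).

The pressure-gradient force points toward the northeast (bearing 045°).
Geostrophic balance: in the Southern Hemisphere the Coriolis force deflects motion to the left, so the geostrophic wind blows 90° to the left of the pressure-gradient force (low pressure on the right).
Rotating 045° by 90° counterclockwise gives 315° — the wind blows toward the northwest.

315°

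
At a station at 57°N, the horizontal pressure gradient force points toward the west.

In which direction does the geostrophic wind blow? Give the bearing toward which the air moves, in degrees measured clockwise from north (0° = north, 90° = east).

The pressure-gradient force points toward the west (bearing 270°).
Geostrophic balance: in the Northern Hemisphere the Coriolis force deflects motion to the right, so the geostrophic wind blows 90° to the right of the pressure-gradient force (low pressure on the left).
Rotating 270° by 90° clockwise gives 000° — the wind blows toward the north.

000°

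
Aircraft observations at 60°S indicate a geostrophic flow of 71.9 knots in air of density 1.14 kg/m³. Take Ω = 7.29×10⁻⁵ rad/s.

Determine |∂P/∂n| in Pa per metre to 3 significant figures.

Coriolis parameter at 60°S:
f = 2Ω sin φ = 2 × 7.29×10⁻⁵ × sin 60° = 1.26×10⁻⁴ s⁻¹
Wind speed in SI: 71.9 knots = 37.0 m/s
Geostrophic balance rearranged: |∂P/∂n| = f ρ V_g
|∂P/∂n| = 1.26×10⁻⁴ × 1.14 × 37.0 = 5.32×10⁻³ Pa/m

5.32×10⁻³ Pa/m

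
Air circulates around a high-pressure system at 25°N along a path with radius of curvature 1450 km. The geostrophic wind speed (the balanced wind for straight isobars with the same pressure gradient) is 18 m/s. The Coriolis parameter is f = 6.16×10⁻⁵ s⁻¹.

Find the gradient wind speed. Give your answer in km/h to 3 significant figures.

90.0 km/h

Around a high, pressure-gradient force acts outward with centrifugal, so Coriolis balances both:
fV = (1/ρ)|∂P/∂n| + V²/R  →  V² − fR·V + fR·V_g = 0
With fR = 6.16×10⁻⁵ × 1450×10³ m = 89.3 m/s:
V = [fR − √((fR)² − 4 fR V_g)]/2 = [89.3 − √(89.3² − 4×89.3×18)]/2 = 25 m/s
Supergeostrophic (V > V_g = 18 m/s), as expected around a high.
Converting: 25 m/s × 3.6 = 90.0 km/h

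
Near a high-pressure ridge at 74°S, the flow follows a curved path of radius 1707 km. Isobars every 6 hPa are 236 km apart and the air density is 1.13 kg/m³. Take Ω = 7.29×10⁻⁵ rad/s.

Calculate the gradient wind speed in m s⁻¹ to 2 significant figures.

Coriolis parameter at 74°S:
f = 2Ω sin φ = 2 × 7.29×10⁻⁵ × sin 74° = 1.40×10⁻⁴ s⁻¹
Pressure gradient: |∂P/∂n| = 600 Pa / 236000 m = 2.54×10⁻³ Pa/m
Geostrophic speed: V_g = |∂P/∂n|/(fρ) = 2.54×10⁻³/(1.40×10⁻⁴ × 1.13) = 16.1 m/s
Around a high, pressure-gradient force acts outward with centrifugal, so Coriolis balances both:
fV = (1/ρ)|∂P/∂n| + V²/R  →  V² − fR·V + fR·V_g = 0
With fR = 1.40×10⁻⁴ × 1707×10³ m = 239 m/s:
V = [fR − √((fR)² − 4 fR V_g)]/2 = [239 − √(239² − 4×239×16.1)]/2 = 17.3 m/s
Supergeostrophic (V > V_g = 16.1 m/s), as expected around a high.

17 m s⁻¹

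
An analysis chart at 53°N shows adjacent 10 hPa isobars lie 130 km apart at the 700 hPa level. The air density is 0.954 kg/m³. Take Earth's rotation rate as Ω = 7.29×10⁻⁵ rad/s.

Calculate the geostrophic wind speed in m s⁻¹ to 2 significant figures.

Coriolis parameter at 53°N:
f = 2Ω sin φ = 2 × 7.29×10⁻⁵ × sin 53° = 1.16×10⁻⁴ s⁻¹
Pressure gradient: |∂P/∂n| = 1000 Pa / 130000 m = 7.69×10⁻³ Pa/m
Geostrophic balance (pressure-gradient force = Coriolis force):
V_g = (1/(fρ)) |∂P/∂n| = 7.69×10⁻³ / (1.16×10⁻⁴ × 0.954) = 69.2 m/s

69 m s⁻¹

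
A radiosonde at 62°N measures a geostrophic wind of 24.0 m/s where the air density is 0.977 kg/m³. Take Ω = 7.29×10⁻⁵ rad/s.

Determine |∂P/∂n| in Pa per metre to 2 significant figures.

Coriolis parameter at 62°N:
f = 2Ω sin φ = 2 × 7.29×10⁻⁵ × sin 62° = 1.29×10⁻⁴ s⁻¹
Geostrophic balance rearranged: |∂P/∂n| = f ρ V_g
|∂P/∂n| = 1.29×10⁻⁴ × 0.977 × 24.0 = 3.02×10⁻³ Pa/m

3.0×10⁻³ Pa/m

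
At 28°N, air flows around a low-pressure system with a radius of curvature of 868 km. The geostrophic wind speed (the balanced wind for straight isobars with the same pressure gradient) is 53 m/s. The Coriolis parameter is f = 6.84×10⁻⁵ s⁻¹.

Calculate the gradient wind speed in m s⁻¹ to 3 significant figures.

33.8 m s⁻¹

Around a low, centrifugal force acts outward with Coriolis, so pressure-gradient force balances both:
(1/ρ)|∂P/∂n| = fV + V²/R  →  V² + fR·V − fR·V_g = 0
With fR = 6.84×10⁻⁵ × 868×10³ m = 59.4 m/s:
V = [−fR + √((fR)² + 4 fR V_g)]/2 = [−59.4 + √(59.4² + 4×59.4×53)]/2 = 33.8 m/s
Subgeostrophic (V < V_g = 53 m/s), as expected around a low.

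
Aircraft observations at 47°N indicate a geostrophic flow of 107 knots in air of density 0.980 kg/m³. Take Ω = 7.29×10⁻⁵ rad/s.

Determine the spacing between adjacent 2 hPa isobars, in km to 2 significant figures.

Coriolis parameter at 47°N:
f = 2Ω sin φ = 2 × 7.29×10⁻⁵ × sin 47° = 1.07×10⁻⁴ s⁻¹
Wind speed in SI: 107 knots = 55.0 m/s
Geostrophic balance rearranged: |∂P/∂n| = f ρ V_g
|∂P/∂n| = 1.07×10⁻⁴ × 0.980 × 55.0 = 5.75×10⁻³ Pa/m
Isobar spacing: Δn = ΔP/|∂P/∂n| = 200 Pa / 5.75×10⁻³ Pa/m = 34769 m ≈ 35 km

35 km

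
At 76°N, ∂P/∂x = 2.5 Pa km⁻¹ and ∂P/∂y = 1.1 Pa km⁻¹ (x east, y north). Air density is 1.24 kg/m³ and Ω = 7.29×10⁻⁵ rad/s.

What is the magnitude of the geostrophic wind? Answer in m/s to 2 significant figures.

Coriolis parameter at 76°N:
f = 2Ω sin φ = 2 × 7.29×10⁻⁵ × sin 76° = 1.41×10⁻⁴ s⁻¹
Component geostrophic relations (x east, y north):
u_g = −(1/(fρ)) ∂P/∂y,  v_g = (1/(fρ)) ∂P/∂x
u_g = −(1.1×10⁻³)/(1.41×10⁻⁴ × 1.24) = −6.27 m/s;  v_g = (2.5×10⁻³)/(1.41×10⁻⁴ × 1.24) = 14.3 m/s
|V_g| = √(u_g² + v_g²) = 15.6 m/s

16 m/s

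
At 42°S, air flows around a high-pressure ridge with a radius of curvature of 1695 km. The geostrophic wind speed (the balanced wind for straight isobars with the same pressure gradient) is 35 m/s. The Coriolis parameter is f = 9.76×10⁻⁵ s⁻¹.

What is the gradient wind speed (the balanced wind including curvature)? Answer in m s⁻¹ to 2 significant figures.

Around a high, pressure-gradient force acts outward with centrifugal, so Coriolis balances both:
fV = (1/ρ)|∂P/∂n| + V²/R  →  V² − fR·V + fR·V_g = 0
With fR = 9.76×10⁻⁵ × 1695×10³ m = 165 m/s:
V = [fR − √((fR)² − 4 fR V_g)]/2 = [165 − √(165² − 4×165×35)]/2 = 50.3 m/s
Supergeostrophic (V > V_g = 35 m/s), as expected around a high.

50 m s⁻¹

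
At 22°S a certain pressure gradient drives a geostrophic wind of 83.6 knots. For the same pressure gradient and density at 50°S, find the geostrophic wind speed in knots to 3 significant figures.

40.9 knots

With the same pressure gradient and density, V_g ∝ 1/f ∝ 1/sin φ.
V₂ = V₁ · sin φ₁ / sin φ₂ = 83.6 × sin 22° / sin 50°
V₂ = 83.6 × 0.3746/0.7660 = 40.9 knots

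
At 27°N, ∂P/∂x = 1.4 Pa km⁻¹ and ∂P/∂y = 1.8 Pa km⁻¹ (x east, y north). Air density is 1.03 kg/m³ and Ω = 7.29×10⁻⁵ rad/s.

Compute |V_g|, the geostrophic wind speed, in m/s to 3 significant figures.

33.4 m/s

Coriolis parameter at 27°N:
f = 2Ω sin φ = 2 × 7.29×10⁻⁵ × sin 27° = 6.62×10⁻⁵ s⁻¹
Component geostrophic relations (x east, y north):
u_g = −(1/(fρ)) ∂P/∂y,  v_g = (1/(fρ)) ∂P/∂x
u_g = −(1.8×10⁻³)/(6.62×10⁻⁵ × 1.03) = −26.4 m/s;  v_g = (1.4×10⁻³)/(6.62×10⁻⁵ × 1.03) = 20.5 m/s
|V_g| = √(u_g² + v_g²) = 33.4 m/s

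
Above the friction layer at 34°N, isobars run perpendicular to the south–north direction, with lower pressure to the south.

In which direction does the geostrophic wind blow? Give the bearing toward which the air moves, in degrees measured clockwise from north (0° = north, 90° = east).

270°

The pressure-gradient force points toward the south (bearing 180°).
Geostrophic balance: in the Northern Hemisphere the Coriolis force deflects motion to the right, so the geostrophic wind blows 90° to the right of the pressure-gradient force (low pressure on the left).
Rotating 180° by 90° clockwise gives 270° — the wind blows toward the west.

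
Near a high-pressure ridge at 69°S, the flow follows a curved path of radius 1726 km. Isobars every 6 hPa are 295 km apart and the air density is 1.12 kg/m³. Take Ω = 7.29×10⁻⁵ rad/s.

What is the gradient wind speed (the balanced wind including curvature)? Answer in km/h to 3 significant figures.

51.1 km/h

Coriolis parameter at 69°S:
f = 2Ω sin φ = 2 × 7.29×10⁻⁵ × sin 69° = 1.36×10⁻⁴ s⁻¹
Pressure gradient: |∂P/∂n| = 600 Pa / 295000 m = 2.03×10⁻³ Pa/m
Geostrophic speed: V_g = |∂P/∂n|/(fρ) = 2.03×10⁻³/(1.36×10⁻⁴ × 1.12) = 13.3 m/s
Around a high, pressure-gradient force acts outward with centrifugal, so Coriolis balances both:
fV = (1/ρ)|∂P/∂n| + V²/R  →  V² − fR·V + fR·V_g = 0
With fR = 1.36×10⁻⁴ × 1726×10³ m = 235 m/s:
V = [fR − √((fR)² − 4 fR V_g)]/2 = [235 − √(235² − 4×235×13.3)]/2 = 14.2 m/s
Supergeostrophic (V > V_g = 13.3 m/s), as expected around a high.
Converting: 14.2 m/s × 3.6 = 51.1 km/h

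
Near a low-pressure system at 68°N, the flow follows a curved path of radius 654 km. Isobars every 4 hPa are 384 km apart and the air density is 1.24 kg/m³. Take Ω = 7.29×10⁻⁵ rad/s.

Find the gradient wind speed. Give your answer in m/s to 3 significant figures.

Coriolis parameter at 68°N:
f = 2Ω sin φ = 2 × 7.29×10⁻⁵ × sin 68° = 1.35×10⁻⁴ s⁻¹
Pressure gradient: |∂P/∂n| = 400 Pa / 384000 m = 1.04×10⁻³ Pa/m
Geostrophic speed: V_g = |∂P/∂n|/(fρ) = 1.04×10⁻³/(1.35×10⁻⁴ × 1.24) = 6.21 m/s
Around a low, centrifugal force acts outward with Coriolis, so pressure-gradient force balances both:
(1/ρ)|∂P/∂n| = fV + V²/R  →  V² + fR·V − fR·V_g = 0
With fR = 1.35×10⁻⁴ × 654×10³ m = 88.4 m/s:
V = [−fR + √((fR)² + 4 fR V_g)]/2 = [−88.4 + √(88.4² + 4×88.4×6.21)]/2 = 5.83 m/s
Subgeostrophic (V < V_g = 6.21 m/s), as expected around a low.

5.83 m/s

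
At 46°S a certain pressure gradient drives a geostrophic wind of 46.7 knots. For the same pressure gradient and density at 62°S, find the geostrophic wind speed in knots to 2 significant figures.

With the same pressure gradient and density, V_g ∝ 1/f ∝ 1/sin φ.
V₂ = V₁ · sin φ₁ / sin φ₂ = 46.7 × sin 46° / sin 62°
V₂ = 46.7 × 0.7193/0.8829 = 38 knots

38 knots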